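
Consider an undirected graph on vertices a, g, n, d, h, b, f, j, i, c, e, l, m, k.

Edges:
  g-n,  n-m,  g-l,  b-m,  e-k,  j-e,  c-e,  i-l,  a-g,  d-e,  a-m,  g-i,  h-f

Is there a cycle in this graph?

DFS, tracking each vertex's parent; an edge to a visited non-parent vertex closes a cycle.
Start from c:
visit c (parent –)
  visit e (parent c)
    visit j (parent e)
      j–e: parent, skip
    visit d (parent e)
      d–e: parent, skip
    e–c: parent, skip
    visit k (parent e)
      k–e: parent, skip
visit a (parent –)
  visit m (parent a)
    m–a: parent, skip
    visit b (parent m)
      b–m: parent, skip
    visit n (parent m)
      visit g (parent n)
        g–n: parent, skip
        visit l (parent g)
          visit i (parent l)
            i–l: parent, skip
            i–g: g visited and ≠ parent → cycle
Cycle: g – l – i – g.

Yes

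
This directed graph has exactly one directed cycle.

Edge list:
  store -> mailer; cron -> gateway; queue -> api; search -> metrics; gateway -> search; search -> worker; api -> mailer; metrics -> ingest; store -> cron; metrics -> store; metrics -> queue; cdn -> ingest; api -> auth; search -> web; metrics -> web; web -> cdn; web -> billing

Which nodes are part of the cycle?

DFS with gray/black marking from search:
search gray
  web gray
    cdn gray
      ingest gray
      ingest black
    cdn black
    billing gray
    billing black
  web black
  worker gray
  worker black
  metrics gray
    store gray
      mailer gray
      mailer black
      cron gray
        gateway gray
          gateway→search: search is gray → back edge
Back edge closes the cycle search → metrics → store → cron → gateway → search; its vertices are {cron, store, search, gateway, metrics}.

cron, store, search, gateway, metrics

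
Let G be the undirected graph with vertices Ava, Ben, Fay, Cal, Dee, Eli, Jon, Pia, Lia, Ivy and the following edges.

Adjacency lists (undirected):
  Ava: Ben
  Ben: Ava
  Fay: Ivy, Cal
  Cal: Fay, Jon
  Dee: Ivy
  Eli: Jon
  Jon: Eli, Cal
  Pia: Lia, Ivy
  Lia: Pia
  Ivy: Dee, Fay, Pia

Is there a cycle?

DFS, tracking each vertex's parent; an edge to a visited non-parent vertex closes a cycle.
Start from Ben:
visit Ben (parent –)
  visit Ava (parent Ben)
    Ava–Ben: parent, skip
visit Fay (parent –)
  visit Ivy (parent Fay)
    visit Dee (parent Ivy)
      Dee–Ivy: parent, skip
    Ivy–Fay: parent, skip
    visit Pia (parent Ivy)
      visit Lia (parent Pia)
        Lia–Pia: parent, skip
      Pia–Ivy: parent, skip
  visit Cal (parent Fay)
    Cal–Fay: parent, skip
    visit Jon (parent Cal)
      visit Eli (parent Jon)
        Eli–Jon: parent, skip
      Jon–Cal: parent, skip
No non-parent visited neighbor found — the graph is a forest.

No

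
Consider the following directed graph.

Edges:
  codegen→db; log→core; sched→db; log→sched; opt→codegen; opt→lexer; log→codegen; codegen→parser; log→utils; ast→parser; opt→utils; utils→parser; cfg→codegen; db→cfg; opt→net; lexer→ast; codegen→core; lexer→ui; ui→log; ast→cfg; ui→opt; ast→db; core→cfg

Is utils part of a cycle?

No

utils lies on a cycle iff there is a path from utils back to itself.
Exploring from utils, it never reaches itself; equivalently, its strongly connected component is a singleton.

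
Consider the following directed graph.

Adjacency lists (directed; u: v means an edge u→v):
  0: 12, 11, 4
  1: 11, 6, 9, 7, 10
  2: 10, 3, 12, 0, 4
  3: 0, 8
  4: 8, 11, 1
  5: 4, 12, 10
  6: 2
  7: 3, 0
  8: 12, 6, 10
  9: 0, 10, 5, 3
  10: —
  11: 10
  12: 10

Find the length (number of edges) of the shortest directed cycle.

For each vertex v, BFS finds the shortest path from v back to v.
The shortest such closed walk is 1 → 9 → 5 → 4 → 1, length 4.

4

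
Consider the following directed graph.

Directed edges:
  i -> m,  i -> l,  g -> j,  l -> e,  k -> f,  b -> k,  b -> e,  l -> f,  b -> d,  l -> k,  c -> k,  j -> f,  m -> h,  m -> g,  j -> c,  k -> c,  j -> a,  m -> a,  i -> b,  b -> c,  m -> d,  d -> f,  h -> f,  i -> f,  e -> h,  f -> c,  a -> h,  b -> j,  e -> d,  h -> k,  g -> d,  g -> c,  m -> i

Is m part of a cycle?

m is on a cycle iff m can reach itself via ≥1 edge.
m → i → m — yes.

Yes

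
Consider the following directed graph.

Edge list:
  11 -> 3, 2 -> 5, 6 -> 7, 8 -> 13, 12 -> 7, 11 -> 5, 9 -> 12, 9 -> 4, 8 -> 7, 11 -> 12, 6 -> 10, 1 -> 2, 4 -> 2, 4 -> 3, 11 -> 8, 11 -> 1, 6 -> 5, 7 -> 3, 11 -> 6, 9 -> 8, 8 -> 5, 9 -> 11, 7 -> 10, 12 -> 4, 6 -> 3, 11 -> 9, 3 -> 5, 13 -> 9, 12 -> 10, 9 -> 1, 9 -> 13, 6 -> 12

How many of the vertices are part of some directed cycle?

A vertex is on a directed cycle iff it belongs to a strongly connected component of size ≥ 2 (or has a self-loop).
The vertices on cycles are {8, 9, 11, 13} — 4 in total.

4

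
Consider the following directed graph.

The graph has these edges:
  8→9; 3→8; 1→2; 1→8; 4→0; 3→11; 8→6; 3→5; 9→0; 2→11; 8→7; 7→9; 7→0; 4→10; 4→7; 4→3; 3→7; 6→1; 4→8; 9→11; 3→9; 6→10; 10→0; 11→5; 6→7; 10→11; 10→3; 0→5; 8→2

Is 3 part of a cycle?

Yes

3 is on a cycle iff 3 can reach itself via ≥1 edge.
3 → 8 → 6 → 10 → 3 — yes.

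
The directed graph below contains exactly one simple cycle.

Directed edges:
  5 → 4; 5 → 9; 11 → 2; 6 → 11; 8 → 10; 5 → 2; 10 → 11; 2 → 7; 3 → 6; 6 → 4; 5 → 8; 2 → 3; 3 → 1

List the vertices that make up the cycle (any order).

DFS with gray/black marking from 2:
2 gray
  7 gray
  7 black
  3 gray
    1 gray
    1 black
    6 gray
      4 gray
      4 black
      11 gray
        11→2: 2 is gray → back edge
Back edge closes the cycle 2 → 3 → 6 → 11 → 2; its vertices are {2, 3, 6, 11}.

2, 3, 6, 11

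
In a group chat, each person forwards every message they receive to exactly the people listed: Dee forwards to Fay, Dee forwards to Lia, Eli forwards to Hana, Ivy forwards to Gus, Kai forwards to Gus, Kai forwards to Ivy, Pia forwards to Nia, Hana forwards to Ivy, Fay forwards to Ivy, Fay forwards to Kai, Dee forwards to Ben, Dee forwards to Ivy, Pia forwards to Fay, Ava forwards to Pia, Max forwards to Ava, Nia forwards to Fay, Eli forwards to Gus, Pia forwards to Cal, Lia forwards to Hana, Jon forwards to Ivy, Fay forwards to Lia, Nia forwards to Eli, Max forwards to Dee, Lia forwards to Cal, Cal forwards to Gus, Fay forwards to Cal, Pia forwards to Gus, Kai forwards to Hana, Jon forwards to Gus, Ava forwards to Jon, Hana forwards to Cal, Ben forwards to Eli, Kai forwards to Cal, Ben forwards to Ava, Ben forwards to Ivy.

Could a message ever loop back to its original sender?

No

DFS with white/gray/black marking, starting from Lia:
Lia gray
  Cal gray
    Gus gray
    Gus black
  Cal black
  Hana gray
    Ivy gray
      Ivy→Gus: Gus black — skip
    Ivy black
    Hana→Cal: Cal black — skip
  Hana black
Lia black
Jon gray
  Jon→Gus: Gus black — skip
  Jon→Ivy: Ivy black — skip
Jon black
Ava gray
  Ava→Jon: Jon black — skip
  Pia gray
    Pia→Cal: Cal black — skip
    Nia gray
      Fay gray
        Kai gray
          Kai→Ivy: Ivy black — skip
          Kai→Gus: Gus black — skip
          Kai→Hana: Hana black — skip
          Kai→Cal: Cal black — skip
        Kai black
        Fay→Ivy: Ivy black — skip
        Fay→Lia: Lia black — skip
        Fay→Cal: Cal black — skip
      Fay black
      Eli gray
        Eli→Gus: Gus black — skip
        Eli→Hana: Hana black — skip
      Eli black
    Nia black
    Pia→Gus: Gus black — skip
    Pia→Fay: Fay black — skip
  Pia black
Ava black
Dee gray
  Ben gray
    Ben→Eli: Eli black — skip
    Ben→Ivy: Ivy black — skip
    Ben→Ava: Ava black — skip
  Ben black
  Dee→Lia: Lia black — skip
  Dee→Fay: Fay black — skip
  Dee→Ivy: Ivy black — skip
Dee black
Max gray
  Max→Ava: Ava black — skip
  Max→Dee: Dee black — skip
Max black
Every edge goes to a white or black vertex — no back edge, so the graph is acyclic.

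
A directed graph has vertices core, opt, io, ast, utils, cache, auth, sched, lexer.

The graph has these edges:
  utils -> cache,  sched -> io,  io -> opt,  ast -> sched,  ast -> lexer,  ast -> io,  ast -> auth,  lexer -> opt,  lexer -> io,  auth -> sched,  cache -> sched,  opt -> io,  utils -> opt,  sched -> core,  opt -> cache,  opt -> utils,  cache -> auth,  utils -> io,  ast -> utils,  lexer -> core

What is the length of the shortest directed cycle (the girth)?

For each vertex v, BFS finds the shortest path from v back to v.
The shortest such closed walk is io → opt → io, length 2.

2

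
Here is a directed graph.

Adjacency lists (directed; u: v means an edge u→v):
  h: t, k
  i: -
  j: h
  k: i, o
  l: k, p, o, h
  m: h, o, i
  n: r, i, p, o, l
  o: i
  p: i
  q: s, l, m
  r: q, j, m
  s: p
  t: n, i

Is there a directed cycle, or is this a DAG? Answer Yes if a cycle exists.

DFS with white/gray/black marking, starting from m:
m gray
  h gray
    t gray
      n gray
        r gray
          q gray
            s gray
              p gray
                i gray
                i black
              p black
            s black
            l gray
              k gray
                k→i: i black — skip
                o gray
                  o→i: i black — skip
                o black
              k black
              l→p: p black — skip
              l→o: o black — skip
              l→h: h is gray → back edge
Back edge found, so a cycle exists: h → t → n → r → q → l → h.

Yes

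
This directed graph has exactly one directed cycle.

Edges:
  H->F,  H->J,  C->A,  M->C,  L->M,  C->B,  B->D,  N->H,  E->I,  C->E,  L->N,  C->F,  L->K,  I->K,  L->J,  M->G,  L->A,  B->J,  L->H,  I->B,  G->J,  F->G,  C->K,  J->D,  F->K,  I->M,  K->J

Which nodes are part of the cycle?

C, E, I, M

DFS with gray/black marking from M:
M gray
  G gray
    J gray
      D gray
      D black
    J black
  G black
  C gray
    A gray
    A black
    F gray
      K gray
        K→J: J black — skip
      K black
      F→G: G black — skip
    F black
    E gray
      I gray
        I→K: K black — skip
        I→M: M is gray → back edge
Back edge closes the cycle M → C → E → I → M; its vertices are {C, E, I, M}.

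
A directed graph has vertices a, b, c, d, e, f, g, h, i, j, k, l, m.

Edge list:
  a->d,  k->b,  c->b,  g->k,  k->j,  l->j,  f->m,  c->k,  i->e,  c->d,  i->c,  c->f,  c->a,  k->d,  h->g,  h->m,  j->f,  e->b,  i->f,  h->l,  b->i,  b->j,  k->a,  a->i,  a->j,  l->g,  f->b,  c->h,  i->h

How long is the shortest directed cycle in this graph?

3

For each vertex v, BFS finds the shortest path from v back to v.
The shortest such closed walk is i → c → a → i, length 3.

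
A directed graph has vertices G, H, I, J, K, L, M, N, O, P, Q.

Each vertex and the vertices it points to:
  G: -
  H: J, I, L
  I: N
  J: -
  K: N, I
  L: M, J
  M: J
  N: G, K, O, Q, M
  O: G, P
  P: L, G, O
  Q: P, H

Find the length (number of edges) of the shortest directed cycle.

For each vertex v, BFS finds the shortest path from v back to v.
The shortest such closed walk is N → K → N, length 2.

2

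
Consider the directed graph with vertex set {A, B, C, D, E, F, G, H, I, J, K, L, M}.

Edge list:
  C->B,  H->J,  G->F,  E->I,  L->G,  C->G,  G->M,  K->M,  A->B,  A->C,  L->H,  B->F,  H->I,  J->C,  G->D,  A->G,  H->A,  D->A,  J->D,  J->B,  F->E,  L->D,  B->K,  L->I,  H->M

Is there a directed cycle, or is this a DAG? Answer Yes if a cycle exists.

DFS with white/gray/black marking, starting from D:
D gray
  A gray
    B gray
      F gray
        E gray
          I gray
          I black
        E black
      F black
      K gray
        M gray
        M black
      K black
    B black
    C gray
      G gray
        G→D: D is gray → back edge
Back edge found, so a cycle exists: D → A → C → G → D.

Yes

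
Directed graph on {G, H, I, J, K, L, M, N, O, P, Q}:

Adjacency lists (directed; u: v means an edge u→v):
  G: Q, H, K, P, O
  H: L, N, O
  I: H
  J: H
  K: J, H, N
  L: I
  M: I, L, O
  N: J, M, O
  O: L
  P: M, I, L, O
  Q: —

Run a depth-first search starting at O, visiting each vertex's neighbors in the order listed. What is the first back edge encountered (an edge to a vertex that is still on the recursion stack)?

H→L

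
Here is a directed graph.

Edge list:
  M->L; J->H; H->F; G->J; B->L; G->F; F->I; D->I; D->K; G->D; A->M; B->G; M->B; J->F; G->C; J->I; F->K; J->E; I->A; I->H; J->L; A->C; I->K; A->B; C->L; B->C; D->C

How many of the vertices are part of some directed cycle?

A vertex is on a directed cycle iff it belongs to a strongly connected component of size ≥ 2 (or has a self-loop).
The vertices on cycles are {A, B, D, F, G, H, I, J, M} — 9 in total.

9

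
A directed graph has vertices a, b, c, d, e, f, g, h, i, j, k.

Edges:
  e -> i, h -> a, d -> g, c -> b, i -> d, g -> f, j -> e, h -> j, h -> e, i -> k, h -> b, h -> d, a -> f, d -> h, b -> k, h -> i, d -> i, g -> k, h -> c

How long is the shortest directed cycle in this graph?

2

For each vertex v, BFS finds the shortest path from v back to v.
The shortest such closed walk is h → d → h, length 2.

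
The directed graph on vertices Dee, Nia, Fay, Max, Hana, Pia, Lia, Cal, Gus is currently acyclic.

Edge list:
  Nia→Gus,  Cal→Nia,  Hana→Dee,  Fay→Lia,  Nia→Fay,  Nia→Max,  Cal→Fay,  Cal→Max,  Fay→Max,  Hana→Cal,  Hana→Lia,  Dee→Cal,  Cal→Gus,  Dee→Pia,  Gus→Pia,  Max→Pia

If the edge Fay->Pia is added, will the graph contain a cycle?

No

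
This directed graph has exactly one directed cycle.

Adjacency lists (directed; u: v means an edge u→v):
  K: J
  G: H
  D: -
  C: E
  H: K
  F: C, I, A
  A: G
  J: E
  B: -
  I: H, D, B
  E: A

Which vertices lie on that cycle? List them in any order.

A, E, G, H, J, K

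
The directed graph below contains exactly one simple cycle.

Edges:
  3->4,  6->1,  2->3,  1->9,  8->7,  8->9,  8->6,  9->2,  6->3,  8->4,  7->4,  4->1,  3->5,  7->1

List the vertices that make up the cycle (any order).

DFS with gray/black marking from 9:
9 gray
  2 gray
    3 gray
      5 gray
      5 black
      4 gray
        1 gray
          1→9: 9 is gray → back edge
Back edge closes the cycle 9 → 2 → 3 → 4 → 1 → 9; its vertices are {1, 2, 3, 4, 9}.

1, 2, 3, 4, 9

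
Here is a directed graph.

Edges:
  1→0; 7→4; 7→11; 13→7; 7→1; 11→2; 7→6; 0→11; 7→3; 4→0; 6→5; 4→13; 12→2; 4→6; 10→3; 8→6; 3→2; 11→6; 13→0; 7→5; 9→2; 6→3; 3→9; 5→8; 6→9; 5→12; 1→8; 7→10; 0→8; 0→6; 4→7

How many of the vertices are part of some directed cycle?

A vertex is on a directed cycle iff it belongs to a strongly connected component of size ≥ 2 (or has a self-loop).
The vertices on cycles are {4, 5, 6, 7, 8, 13} — 6 in total.

6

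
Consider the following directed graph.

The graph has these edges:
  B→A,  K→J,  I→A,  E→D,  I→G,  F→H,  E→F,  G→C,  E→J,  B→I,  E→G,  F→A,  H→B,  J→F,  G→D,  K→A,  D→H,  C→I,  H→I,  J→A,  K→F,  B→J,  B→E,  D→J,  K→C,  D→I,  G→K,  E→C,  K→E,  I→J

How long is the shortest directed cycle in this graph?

3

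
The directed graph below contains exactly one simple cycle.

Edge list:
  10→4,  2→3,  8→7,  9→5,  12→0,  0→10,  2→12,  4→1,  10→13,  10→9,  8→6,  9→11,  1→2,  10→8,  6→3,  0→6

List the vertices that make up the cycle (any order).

0, 1, 2, 4, 10, 12

DFS with gray/black marking from 10:
10 gray
  4 gray
    1 gray
      2 gray
        12 gray
          0 gray
            6 gray
              3 gray
              3 black
            6 black
            0→10: 10 is gray → back edge
Back edge closes the cycle 10 → 4 → 1 → 2 → 12 → 0 → 10; its vertices are {0, 1, 2, 4, 10, 12}.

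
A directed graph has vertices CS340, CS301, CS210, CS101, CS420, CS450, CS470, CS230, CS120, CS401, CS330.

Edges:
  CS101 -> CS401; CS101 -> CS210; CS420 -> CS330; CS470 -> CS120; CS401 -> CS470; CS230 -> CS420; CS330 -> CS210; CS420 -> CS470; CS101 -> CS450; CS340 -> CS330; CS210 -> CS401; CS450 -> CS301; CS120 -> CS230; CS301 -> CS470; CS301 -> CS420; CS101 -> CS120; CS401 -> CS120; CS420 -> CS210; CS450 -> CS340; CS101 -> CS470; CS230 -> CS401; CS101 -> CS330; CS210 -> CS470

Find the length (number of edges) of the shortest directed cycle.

For each vertex v, BFS finds the shortest path from v back to v.
The shortest such closed walk is CS120 → CS230 → CS401 → CS120, length 3.

3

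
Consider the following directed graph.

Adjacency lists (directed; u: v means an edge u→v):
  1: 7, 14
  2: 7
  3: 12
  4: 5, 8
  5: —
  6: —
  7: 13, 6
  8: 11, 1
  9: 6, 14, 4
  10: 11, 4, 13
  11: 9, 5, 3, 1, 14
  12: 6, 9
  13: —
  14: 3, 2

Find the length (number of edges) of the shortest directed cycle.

4

For each vertex v, BFS finds the shortest path from v back to v.
The shortest such closed walk is 4 → 8 → 11 → 9 → 4, length 4.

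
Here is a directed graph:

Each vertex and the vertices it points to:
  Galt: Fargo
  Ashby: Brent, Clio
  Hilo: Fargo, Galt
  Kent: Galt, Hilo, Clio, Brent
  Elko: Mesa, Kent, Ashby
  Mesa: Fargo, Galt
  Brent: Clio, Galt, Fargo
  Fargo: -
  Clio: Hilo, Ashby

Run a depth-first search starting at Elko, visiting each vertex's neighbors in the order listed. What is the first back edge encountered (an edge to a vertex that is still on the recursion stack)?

Brent→Clio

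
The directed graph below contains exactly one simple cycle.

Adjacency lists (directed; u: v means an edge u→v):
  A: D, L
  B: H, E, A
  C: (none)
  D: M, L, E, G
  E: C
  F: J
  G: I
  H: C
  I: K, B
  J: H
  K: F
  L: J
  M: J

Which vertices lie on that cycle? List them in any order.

DFS with gray/black marking from I:
I gray
  K gray
    F gray
      J gray
        H gray
          C gray
          C black
        H black
      J black
    F black
  K black
  B gray
    B→H: H black — skip
    E gray
      E→C: C black — skip
    E black
    A gray
      D gray
        M gray
          M→J: J black — skip
        M black
        L gray
          L→J: J black — skip
        L black
        D→E: E black — skip
        G gray
          G→I: I is gray → back edge
Back edge closes the cycle I → B → A → D → G → I; its vertices are {A, B, D, G, I}.

A, B, D, G, I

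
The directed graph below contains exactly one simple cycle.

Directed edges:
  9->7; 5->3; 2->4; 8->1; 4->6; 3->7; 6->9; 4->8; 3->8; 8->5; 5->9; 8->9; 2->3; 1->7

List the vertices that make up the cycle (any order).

DFS with gray/black marking from 8:
8 gray
  9 gray
    7 gray
    7 black
  9 black
  1 gray
    1→7: 7 black — skip
  1 black
  5 gray
    5→9: 9 black — skip
    3 gray
      3→8: 8 is gray → back edge
Back edge closes the cycle 8 → 5 → 3 → 8; its vertices are {3, 5, 8}.

3, 5, 8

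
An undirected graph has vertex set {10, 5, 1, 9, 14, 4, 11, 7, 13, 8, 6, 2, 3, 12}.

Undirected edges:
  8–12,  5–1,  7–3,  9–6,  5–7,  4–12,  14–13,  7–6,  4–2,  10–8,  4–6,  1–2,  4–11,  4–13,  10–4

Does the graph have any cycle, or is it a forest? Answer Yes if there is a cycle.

Yes

DFS, tracking each vertex's parent; an edge to a visited non-parent vertex closes a cycle.
Start from 1:
visit 1 (parent –)
  visit 5 (parent 1)
    visit 7 (parent 5)
      visit 6 (parent 7)
        6–7: parent, skip
        visit 9 (parent 6)
          9–6: parent, skip
        visit 4 (parent 6)
          visit 13 (parent 4)
            visit 14 (parent 13)
              14–13: parent, skip
            13–4: parent, skip
          visit 10 (parent 4)
            visit 8 (parent 10)
              8–10: parent, skip
              visit 12 (parent 8)
                12–8: parent, skip
                12–4: 4 visited and ≠ parent → cycle
Cycle: 4 – 10 – 8 – 12 – 4.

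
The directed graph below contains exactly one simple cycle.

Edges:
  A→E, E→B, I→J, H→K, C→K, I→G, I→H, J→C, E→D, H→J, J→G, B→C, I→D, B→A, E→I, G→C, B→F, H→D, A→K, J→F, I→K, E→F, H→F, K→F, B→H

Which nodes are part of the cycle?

DFS with gray/black marking from A:
A gray
  K gray
    F gray
    F black
  K black
  E gray
    B gray
      B→A: A is gray → back edge
Back edge closes the cycle A → E → B → A; its vertices are {A, B, E}.

A, B, E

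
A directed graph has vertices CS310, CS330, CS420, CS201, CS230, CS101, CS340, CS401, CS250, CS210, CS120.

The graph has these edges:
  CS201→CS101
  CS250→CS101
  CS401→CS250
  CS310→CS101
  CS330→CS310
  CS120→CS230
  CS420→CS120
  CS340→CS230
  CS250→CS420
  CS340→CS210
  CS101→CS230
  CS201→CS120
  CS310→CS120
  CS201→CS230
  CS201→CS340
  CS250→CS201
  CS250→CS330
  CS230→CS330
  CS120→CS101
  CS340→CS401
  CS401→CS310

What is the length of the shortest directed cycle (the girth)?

For each vertex v, BFS finds the shortest path from v back to v.
The shortest such closed walk is CS340 → CS401 → CS250 → CS201 → CS340, length 4.

4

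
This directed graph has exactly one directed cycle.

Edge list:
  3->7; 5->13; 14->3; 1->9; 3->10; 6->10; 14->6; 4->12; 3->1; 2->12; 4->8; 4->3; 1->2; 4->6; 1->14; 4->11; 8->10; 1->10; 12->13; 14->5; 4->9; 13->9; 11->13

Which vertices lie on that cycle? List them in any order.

DFS with gray/black marking from 3:
3 gray
  10 gray
  10 black
  1 gray
    2 gray
      12 gray
        13 gray
          9 gray
          9 black
        13 black
      12 black
    2 black
    1→9: 9 black — skip
    14 gray
      6 gray
        6→10: 10 black — skip
      6 black
      14→3: 3 is gray → back edge
Back edge closes the cycle 3 → 1 → 14 → 3; its vertices are {1, 3, 14}.

1, 3, 14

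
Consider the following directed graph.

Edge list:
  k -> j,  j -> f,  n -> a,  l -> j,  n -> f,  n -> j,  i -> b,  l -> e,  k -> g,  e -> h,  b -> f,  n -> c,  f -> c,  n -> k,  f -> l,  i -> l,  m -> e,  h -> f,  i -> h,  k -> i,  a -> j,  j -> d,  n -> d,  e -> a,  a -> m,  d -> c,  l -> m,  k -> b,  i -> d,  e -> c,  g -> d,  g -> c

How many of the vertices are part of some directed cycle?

7

A vertex is on a directed cycle iff it belongs to a strongly connected component of size ≥ 2 (or has a self-loop).
The vertices on cycles are {a, e, f, h, j, l, m} — 7 in total.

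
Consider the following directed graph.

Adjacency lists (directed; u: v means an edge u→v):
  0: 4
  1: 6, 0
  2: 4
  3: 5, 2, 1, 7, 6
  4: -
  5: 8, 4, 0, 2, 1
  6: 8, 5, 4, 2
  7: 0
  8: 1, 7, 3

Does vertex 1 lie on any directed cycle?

Yes

1 is on a cycle iff 1 can reach itself via ≥1 edge.
1 → 6 → 8 → 1 — yes.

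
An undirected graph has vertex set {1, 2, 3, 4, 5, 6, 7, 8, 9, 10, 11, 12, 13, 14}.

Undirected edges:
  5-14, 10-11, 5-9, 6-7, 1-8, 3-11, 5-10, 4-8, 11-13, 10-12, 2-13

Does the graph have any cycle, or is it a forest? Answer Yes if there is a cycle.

DFS, tracking each vertex's parent; an edge to a visited non-parent vertex closes a cycle.
Start from 1:
visit 1 (parent –)
  visit 8 (parent 1)
    8–1: parent, skip
    visit 4 (parent 8)
      4–8: parent, skip
visit 2 (parent –)
  visit 13 (parent 2)
    13–2: parent, skip
    visit 11 (parent 13)
      visit 3 (parent 11)
        3–11: parent, skip
      11–13: parent, skip
      visit 10 (parent 11)
        10–11: parent, skip
        visit 5 (parent 10)
          5–10: parent, skip
          visit 14 (parent 5)
            14–5: parent, skip
          visit 9 (parent 5)
            9–5: parent, skip
        visit 12 (parent 10)
          12–10: parent, skip
visit 6 (parent –)
  visit 7 (parent 6)
    7–6: parent, skip
No non-parent visited neighbor found — the graph is a forest.

No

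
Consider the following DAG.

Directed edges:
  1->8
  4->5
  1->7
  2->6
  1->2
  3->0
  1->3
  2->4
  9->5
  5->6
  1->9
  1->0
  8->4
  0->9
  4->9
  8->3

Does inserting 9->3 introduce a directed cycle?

Yes

Adding 9→3 creates a cycle iff 3 can already reach 9.
Path from 3: 3 → 0 → 9.
So 3 → … → 9 → 3 is a cycle.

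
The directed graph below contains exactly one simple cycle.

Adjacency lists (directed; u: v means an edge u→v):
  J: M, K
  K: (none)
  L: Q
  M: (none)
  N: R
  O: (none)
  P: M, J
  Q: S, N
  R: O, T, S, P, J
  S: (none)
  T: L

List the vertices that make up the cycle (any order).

L, N, Q, R, T

DFS with gray/black marking from R:
R gray
  O gray
  O black
  T gray
    L gray
      Q gray
        S gray
        S black
        N gray
          N→R: R is gray → back edge
Back edge closes the cycle R → T → L → Q → N → R; its vertices are {L, N, Q, R, T}.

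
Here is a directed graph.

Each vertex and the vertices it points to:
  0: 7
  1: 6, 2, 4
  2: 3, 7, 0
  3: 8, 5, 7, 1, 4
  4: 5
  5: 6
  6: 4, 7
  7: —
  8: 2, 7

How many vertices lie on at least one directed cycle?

7

A vertex is on a directed cycle iff it belongs to a strongly connected component of size ≥ 2 (or has a self-loop).
The vertices on cycles are {1, 2, 3, 4, 5, 6, 8} — 7 in total.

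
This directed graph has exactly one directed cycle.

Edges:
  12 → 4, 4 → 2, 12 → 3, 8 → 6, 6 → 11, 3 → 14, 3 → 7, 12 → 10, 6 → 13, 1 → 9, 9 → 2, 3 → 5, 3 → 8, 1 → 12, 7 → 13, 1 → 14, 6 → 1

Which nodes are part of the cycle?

DFS with gray/black marking from 1:
1 gray
  14 gray
  14 black
  9 gray
    2 gray
    2 black
  9 black
  12 gray
    4 gray
      4→2: 2 black — skip
    4 black
    10 gray
    10 black
    3 gray
      5 gray
      5 black
      8 gray
        6 gray
          11 gray
          11 black
          6→1: 1 is gray → back edge
Back edge closes the cycle 1 → 12 → 3 → 8 → 6 → 1; its vertices are {1, 3, 6, 8, 12}.

1, 3, 6, 8, 12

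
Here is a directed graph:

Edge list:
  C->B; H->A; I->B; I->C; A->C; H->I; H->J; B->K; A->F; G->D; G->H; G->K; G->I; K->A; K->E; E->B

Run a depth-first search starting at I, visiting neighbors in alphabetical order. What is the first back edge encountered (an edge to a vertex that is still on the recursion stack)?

C->B

DFS from I (visiting neighbors in alphabetical order); mark gray on enter, black on exit:
I gray
  B gray
    K gray
      A gray
        C gray
          C→B: B is gray → back edge
First back edge: C → B.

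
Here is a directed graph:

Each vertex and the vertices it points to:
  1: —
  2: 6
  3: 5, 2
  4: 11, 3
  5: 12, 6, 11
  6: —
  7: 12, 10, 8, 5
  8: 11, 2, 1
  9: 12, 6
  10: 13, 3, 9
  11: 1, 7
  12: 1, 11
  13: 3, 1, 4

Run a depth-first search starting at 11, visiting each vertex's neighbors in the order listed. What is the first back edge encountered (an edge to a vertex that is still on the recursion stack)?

12→11

DFS from 11 (visiting each vertex's neighbors in the order listed); mark gray on enter, black on exit:
11 gray
  1 gray
  1 black
  7 gray
    12 gray
      12→1: 1 black — skip
      12→11: 11 is gray → back edge
First back edge: 12 → 11.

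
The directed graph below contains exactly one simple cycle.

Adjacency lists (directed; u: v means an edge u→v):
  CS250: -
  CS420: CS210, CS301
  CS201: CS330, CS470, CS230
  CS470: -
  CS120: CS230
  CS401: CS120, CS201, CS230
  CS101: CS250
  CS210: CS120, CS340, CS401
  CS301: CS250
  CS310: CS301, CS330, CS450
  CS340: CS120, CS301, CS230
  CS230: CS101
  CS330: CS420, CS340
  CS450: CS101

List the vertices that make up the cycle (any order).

CS201, CS210, CS330, CS401, CS420

DFS with gray/black marking from CS330:
CS330 gray
  CS420 gray
    CS210 gray
      CS120 gray
        CS230 gray
          CS101 gray
            CS250 gray
            CS250 black
          CS101 black
        CS230 black
      CS120 black
      CS340 gray
        CS340→CS120: CS120 black — skip
        CS301 gray
          CS301→CS250: CS250 black — skip
        CS301 black
        CS340→CS230: CS230 black — skip
      CS340 black
      CS401 gray
        CS401→CS120: CS120 black — skip
        CS201 gray
          CS201→CS330: CS330 is gray → back edge
Back edge closes the cycle CS330 → CS420 → CS210 → CS401 → CS201 → CS330; its vertices are {CS201, CS210, CS330, CS401, CS420}.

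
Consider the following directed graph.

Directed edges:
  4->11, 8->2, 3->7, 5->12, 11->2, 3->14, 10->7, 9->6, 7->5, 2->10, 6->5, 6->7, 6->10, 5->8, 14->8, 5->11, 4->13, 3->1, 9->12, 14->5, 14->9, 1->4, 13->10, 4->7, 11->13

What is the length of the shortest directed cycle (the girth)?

For each vertex v, BFS finds the shortest path from v back to v.
The shortest such closed walk is 8 → 2 → 10 → 7 → 5 → 8, length 5.

5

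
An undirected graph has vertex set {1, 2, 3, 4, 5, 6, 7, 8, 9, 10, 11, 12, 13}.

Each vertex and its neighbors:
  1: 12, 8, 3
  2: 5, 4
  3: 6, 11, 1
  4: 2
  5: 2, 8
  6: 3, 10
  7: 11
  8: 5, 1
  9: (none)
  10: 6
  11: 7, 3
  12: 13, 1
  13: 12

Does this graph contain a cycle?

DFS, tracking each vertex's parent; an edge to a visited non-parent vertex closes a cycle.
Start from 6:
visit 6 (parent –)
  visit 3 (parent 6)
    3–6: parent, skip
    visit 11 (parent 3)
      visit 7 (parent 11)
        7–11: parent, skip
      11–3: parent, skip
    visit 1 (parent 3)
      visit 12 (parent 1)
        visit 13 (parent 12)
          13–12: parent, skip
        12–1: parent, skip
      visit 8 (parent 1)
        visit 5 (parent 8)
          visit 2 (parent 5)
            2–5: parent, skip
            visit 4 (parent 2)
              4–2: parent, skip
          5–8: parent, skip
        8–1: parent, skip
      1–3: parent, skip
  visit 10 (parent 6)
    10–6: parent, skip
visit 9 (parent –)
No non-parent visited neighbor found — the graph is a forest.

No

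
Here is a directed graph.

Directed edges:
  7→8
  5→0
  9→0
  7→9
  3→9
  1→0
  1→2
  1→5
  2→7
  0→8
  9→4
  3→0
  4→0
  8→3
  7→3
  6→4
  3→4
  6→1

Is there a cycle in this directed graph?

DFS with white/gray/black marking, starting from 9:
9 gray
  0 gray
    8 gray
      3 gray
        3→9: 9 is gray → back edge
Back edge found, so a cycle exists: 9 → 0 → 8 → 3 → 9.

Yes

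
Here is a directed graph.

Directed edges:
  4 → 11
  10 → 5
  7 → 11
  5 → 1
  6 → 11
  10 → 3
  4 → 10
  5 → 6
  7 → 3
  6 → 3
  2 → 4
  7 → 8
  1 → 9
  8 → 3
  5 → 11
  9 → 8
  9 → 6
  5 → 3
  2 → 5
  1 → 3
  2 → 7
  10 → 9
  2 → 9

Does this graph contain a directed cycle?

No

DFS with white/gray/black marking, starting from 2:
2 gray
  4 gray
    11 gray
    11 black
    10 gray
      3 gray
      3 black
      5 gray
        6 gray
          6→3: 3 black — skip
          6→11: 11 black — skip
        6 black
        1 gray
          9 gray
            8 gray
              8→3: 3 black — skip
            8 black
            9→6: 6 black — skip
          9 black
          1→3: 3 black — skip
        1 black
        5→11: 11 black — skip
        5→3: 3 black — skip
      5 black
      10→9: 9 black — skip
    10 black
  4 black
  7 gray
    7→3: 3 black — skip
    7→8: 8 black — skip
    7→11: 11 black — skip
  7 black
  2→9: 9 black — skip
  2→5: 5 black — skip
2 black
Every edge goes to a white or black vertex — no back edge, so the graph is acyclic.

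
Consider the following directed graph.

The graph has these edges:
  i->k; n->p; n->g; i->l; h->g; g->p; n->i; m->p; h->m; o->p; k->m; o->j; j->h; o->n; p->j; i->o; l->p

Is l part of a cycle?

No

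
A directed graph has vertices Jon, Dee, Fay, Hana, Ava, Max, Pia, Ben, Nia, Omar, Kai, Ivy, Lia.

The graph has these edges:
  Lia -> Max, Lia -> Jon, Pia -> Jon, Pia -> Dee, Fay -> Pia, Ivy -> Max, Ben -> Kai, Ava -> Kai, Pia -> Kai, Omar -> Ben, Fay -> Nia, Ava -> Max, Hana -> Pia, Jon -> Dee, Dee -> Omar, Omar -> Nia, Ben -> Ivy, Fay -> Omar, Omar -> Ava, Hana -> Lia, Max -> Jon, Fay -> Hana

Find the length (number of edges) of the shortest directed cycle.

For each vertex v, BFS finds the shortest path from v back to v.
The shortest such closed walk is Omar → Ava → Max → Jon → Dee → Omar, length 5.

5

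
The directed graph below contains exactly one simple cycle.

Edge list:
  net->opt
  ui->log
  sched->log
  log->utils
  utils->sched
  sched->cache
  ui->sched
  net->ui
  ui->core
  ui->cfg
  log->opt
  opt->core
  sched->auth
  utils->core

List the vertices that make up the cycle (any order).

DFS with gray/black marking from log:
log gray
  utils gray
    sched gray
      sched→log: log is gray → back edge
Back edge closes the cycle log → utils → sched → log; its vertices are {log, sched, utils}.

log, sched, utils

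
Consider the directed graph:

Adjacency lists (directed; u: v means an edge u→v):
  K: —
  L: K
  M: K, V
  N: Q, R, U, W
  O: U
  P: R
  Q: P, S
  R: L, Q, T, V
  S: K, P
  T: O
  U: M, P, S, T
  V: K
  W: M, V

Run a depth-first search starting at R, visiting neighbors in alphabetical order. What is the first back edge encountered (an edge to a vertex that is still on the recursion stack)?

P->R

DFS from R (visiting neighbors in alphabetical order); mark gray on enter, black on exit:
R gray
  L gray
    K gray
    K black
  L black
  Q gray
    P gray
      P→R: R is gray → back edge
First back edge: P → R.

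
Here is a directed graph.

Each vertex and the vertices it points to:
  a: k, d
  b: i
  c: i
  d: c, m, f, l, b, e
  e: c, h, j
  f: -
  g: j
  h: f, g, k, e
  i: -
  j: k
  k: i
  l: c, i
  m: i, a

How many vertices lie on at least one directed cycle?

A vertex is on a directed cycle iff it belongs to a strongly connected component of size ≥ 2 (or has a self-loop).
The vertices on cycles are {a, d, e, h, m} — 5 in total.

5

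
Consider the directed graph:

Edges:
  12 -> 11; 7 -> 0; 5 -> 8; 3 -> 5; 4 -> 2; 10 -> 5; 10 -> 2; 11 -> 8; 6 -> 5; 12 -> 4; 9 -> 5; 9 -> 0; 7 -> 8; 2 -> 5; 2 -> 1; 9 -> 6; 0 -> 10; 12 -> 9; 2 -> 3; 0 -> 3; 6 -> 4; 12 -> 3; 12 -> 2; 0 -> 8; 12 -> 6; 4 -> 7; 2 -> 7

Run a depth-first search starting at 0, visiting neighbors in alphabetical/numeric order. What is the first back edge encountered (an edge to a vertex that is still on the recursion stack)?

DFS from 0 (visiting neighbors in alphabetical/numeric order); mark gray on enter, black on exit:
0 gray
  3 gray
    5 gray
      8 gray
      8 black
    5 black
  3 black
  0→8: 8 black — skip
  10 gray
    2 gray
      1 gray
      1 black
      2→3: 3 black — skip
      2→5: 5 black — skip
      7 gray
        7→0: 0 is gray → back edge
First back edge: 7 → 0.

7→0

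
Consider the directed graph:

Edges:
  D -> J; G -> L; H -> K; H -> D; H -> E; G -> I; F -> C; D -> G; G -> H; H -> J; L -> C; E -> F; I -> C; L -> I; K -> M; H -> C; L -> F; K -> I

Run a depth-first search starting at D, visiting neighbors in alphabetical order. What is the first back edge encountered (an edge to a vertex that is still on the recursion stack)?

DFS from D (visiting neighbors in alphabetical order); mark gray on enter, black on exit:
D gray
  G gray
    H gray
      C gray
      C black
      H→D: D is gray → back edge
First back edge: H → D.

H→D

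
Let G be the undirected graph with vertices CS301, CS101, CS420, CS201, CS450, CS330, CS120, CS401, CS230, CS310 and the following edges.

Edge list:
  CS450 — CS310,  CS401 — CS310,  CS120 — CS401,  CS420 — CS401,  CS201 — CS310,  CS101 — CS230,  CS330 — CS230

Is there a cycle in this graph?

DFS, tracking each vertex's parent; an edge to a visited non-parent vertex closes a cycle.
Start from CS420:
visit CS420 (parent –)
  visit CS401 (parent CS420)
    visit CS310 (parent CS401)
      visit CS450 (parent CS310)
        CS450–CS310: parent, skip
      visit CS201 (parent CS310)
        CS201–CS310: parent, skip
      CS310–CS401: parent, skip
    CS401–CS420: parent, skip
    visit CS120 (parent CS401)
      CS120–CS401: parent, skip
visit CS301 (parent –)
visit CS101 (parent –)
  visit CS230 (parent CS101)
    CS230–CS101: parent, skip
    visit CS330 (parent CS230)
      CS330–CS230: parent, skip
No non-parent visited neighbor found — the graph is a forest.

No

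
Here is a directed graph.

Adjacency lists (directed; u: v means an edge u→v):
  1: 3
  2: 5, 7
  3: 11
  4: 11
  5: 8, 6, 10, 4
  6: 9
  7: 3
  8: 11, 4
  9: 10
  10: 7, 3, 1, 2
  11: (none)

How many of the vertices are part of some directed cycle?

A vertex is on a directed cycle iff it belongs to a strongly connected component of size ≥ 2 (or has a self-loop).
The vertices on cycles are {2, 5, 6, 9, 10} — 5 in total.

5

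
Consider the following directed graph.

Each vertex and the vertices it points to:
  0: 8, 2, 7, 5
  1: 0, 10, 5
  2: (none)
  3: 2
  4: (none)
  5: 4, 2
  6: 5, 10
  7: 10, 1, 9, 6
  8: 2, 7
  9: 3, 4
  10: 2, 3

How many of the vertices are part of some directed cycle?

4

A vertex is on a directed cycle iff it belongs to a strongly connected component of size ≥ 2 (or has a self-loop).
The vertices on cycles are {0, 1, 7, 8} — 4 in total.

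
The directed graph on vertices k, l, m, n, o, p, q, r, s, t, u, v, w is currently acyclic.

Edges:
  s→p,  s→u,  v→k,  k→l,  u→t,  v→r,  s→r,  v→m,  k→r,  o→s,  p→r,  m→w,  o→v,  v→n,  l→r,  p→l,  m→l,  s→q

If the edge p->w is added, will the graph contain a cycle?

No

Adding p→w creates a cycle iff w can already reach p.
Explore from w: no path reaches p. The graph stays acyclic.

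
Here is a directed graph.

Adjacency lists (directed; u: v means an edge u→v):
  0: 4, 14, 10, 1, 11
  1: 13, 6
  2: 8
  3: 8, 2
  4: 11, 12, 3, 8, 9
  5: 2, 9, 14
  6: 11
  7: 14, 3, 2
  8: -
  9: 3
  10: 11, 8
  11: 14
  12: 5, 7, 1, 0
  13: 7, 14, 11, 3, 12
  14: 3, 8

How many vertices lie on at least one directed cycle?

A vertex is on a directed cycle iff it belongs to a strongly connected component of size ≥ 2 (or has a self-loop).
The vertices on cycles are {0, 1, 4, 12, 13} — 5 in total.

5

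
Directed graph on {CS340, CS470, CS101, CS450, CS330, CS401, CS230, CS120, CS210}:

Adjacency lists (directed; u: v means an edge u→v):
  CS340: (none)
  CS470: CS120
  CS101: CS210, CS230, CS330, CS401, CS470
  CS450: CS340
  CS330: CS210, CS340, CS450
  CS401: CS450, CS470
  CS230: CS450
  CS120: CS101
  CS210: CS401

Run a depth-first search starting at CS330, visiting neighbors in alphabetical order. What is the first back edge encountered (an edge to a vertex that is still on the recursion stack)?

CS101->CS210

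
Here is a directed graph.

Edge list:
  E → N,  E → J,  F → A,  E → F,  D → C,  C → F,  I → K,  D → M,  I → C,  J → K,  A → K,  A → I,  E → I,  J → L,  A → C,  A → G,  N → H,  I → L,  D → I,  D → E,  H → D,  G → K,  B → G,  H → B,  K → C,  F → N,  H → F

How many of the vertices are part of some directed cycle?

A vertex is on a directed cycle iff it belongs to a strongly connected component of size ≥ 2 (or has a self-loop).
The vertices on cycles are {A, B, C, D, E, F, G, H, I, J, K, N} — 12 in total.

12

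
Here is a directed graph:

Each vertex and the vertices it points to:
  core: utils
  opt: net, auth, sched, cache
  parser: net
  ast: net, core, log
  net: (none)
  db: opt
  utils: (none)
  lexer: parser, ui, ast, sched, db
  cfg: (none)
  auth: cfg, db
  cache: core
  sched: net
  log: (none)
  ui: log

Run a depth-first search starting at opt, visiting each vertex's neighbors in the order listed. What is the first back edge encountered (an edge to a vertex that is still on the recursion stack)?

DFS from opt (visiting each vertex's neighbors in the order listed); mark gray on enter, black on exit:
opt gray
  net gray
  net black
  auth gray
    cfg gray
    cfg black
    db gray
      db→opt: opt is gray → back edge
First back edge: db → opt.

db->opt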